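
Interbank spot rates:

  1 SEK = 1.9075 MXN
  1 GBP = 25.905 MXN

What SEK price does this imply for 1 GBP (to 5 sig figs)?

GBP/SEK = 13.581

1 GBP × 25.905 = 25.905 MXN
25.905 MXN ÷ 1.9075 = 13.5806 SEK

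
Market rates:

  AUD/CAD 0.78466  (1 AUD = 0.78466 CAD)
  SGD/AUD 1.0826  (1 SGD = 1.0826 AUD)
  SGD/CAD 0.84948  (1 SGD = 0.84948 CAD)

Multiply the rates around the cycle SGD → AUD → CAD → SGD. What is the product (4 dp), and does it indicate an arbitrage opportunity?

Around SGD → AUD → CAD → SGD: 1 × 1.0826 × 0.78466 ÷ 0.84948 = 0.999992
Product ≈ 1 (deviation 0.001%, within rounding noise).

1.0000 (no arbitrage)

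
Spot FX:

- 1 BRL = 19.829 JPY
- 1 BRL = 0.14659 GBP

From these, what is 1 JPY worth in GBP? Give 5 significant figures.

JPY/GBP = 0.0073927

1 JPY ÷ 19.829 = 0.0504312 BRL
0.0504312 BRL × 0.14659 = 0.00739271 GBP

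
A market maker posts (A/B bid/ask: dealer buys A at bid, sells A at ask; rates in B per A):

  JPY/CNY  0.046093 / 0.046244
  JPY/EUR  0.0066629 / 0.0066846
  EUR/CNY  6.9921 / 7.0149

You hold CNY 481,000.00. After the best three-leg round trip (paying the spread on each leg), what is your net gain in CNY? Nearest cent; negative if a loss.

Net profit: CNY 3,574.56

Best loop CNY → JPY → EUR → CNY:
CNY 481,000.00 ÷ 0.046244 (buy JPY at ask) = JPY 10,401,349
JPY 10,401,349 × 0.0066629 (sell JPY at bid) = EUR 69,303.15
EUR 69,303.15 × 6.9921 (sell EUR at bid) = CNY 484,574.56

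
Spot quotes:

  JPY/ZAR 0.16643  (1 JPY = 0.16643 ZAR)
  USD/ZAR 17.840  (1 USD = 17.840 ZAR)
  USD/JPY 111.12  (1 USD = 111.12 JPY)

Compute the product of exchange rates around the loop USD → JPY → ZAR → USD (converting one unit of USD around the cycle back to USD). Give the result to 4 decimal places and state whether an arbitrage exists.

1.0366 (arbitrage exists)

Around USD → JPY → ZAR → USD: 1 × 111.12 × 0.16643 ÷ 17.840 = 1.036642
Product > 1; profitable direction is USD → JPY → ZAR → USD.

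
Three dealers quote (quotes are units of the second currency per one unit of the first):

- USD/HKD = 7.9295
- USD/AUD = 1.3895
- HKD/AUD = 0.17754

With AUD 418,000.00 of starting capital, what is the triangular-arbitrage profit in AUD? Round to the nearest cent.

Profit: AUD 5,506.18

Profitable loop is AUD → USD → HKD → AUD:
AUD 418,000.00 ÷ 1.3895 = USD 300,827.64
USD 300,827.64 × 7.9295 = HKD 2,385,412.74
HKD 2,385,412.74 × 0.17754 = AUD 423,506.18
Profit = AUD 423,506.18 − AUD 418,000.00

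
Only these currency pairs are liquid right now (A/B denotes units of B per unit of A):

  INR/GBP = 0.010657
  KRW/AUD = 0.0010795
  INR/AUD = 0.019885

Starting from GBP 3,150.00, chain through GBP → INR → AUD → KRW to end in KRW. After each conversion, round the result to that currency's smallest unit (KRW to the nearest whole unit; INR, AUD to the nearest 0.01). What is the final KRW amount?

KRW 5,444,761

GBP 3,150.00 ÷ 0.010657 = INR 295,580.37
INR 295,580.37 × 0.019885 = AUD 5,877.62
AUD 5,877.62 ÷ 0.0010795 = KRW 5,444,761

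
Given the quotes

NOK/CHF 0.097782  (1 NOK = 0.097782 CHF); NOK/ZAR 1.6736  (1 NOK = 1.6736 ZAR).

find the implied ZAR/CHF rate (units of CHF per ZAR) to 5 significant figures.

1 ZAR ÷ 1.6736 = 0.597514 NOK
0.597514 NOK × 0.097782 = 0.0584261 CHF

ZAR/CHF = 0.058426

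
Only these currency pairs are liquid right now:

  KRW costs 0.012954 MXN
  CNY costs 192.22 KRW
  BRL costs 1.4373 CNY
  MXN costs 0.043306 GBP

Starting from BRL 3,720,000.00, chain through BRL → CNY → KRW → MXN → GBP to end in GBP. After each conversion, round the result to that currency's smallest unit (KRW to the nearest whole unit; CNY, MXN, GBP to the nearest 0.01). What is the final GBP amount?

BRL 3,720,000.00 × 1.4373 = CNY 5,346,756.00
CNY 5,346,756.00 × 192.22 = KRW 1,027,753,438
KRW 1,027,753,438 × 0.012954 = MXN 13,313,518.04
MXN 13,313,518.04 × 0.043306 = GBP 576,555.21

GBP 576,555.21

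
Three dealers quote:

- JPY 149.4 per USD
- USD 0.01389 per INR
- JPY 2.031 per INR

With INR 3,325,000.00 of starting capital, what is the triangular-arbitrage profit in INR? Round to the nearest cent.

Profitable loop is INR → USD → JPY → INR:
INR 3,325,000.00 × 0.01389 = USD 46,184.25
USD 46,184.25 × 149.4 = JPY 6,899,927
JPY 6,899,927 ÷ 2.031 = INR 3,397,305.24
Profit = INR 3,397,305.24 − INR 3,325,000.00

Profit: INR 72,305.24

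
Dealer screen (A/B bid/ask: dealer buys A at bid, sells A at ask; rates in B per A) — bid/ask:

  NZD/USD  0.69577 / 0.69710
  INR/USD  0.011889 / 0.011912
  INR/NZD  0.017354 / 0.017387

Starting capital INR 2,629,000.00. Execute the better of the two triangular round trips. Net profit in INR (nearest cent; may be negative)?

Best loop INR → NZD → USD → INR:
INR 2,629,000.00 × 0.017354 (sell INR at bid) = NZD 45,623.67
NZD 45,623.67 × 0.69577 (sell NZD at bid) = USD 31,743.58
USD 31,743.58 ÷ 0.011912 (buy INR at ask) = INR 2,664,840.34

Net profit: INR 35,840.34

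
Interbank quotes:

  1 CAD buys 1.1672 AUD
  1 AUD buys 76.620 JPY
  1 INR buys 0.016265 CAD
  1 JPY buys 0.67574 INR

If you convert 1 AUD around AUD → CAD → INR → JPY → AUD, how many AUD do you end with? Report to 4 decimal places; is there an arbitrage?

1.0174 (arbitrage exists)

Around AUD → CAD → INR → JPY → AUD: 1 ÷ 1.1672 ÷ 0.016265 ÷ 0.67574 ÷ 76.620 = 1.017370
Product > 1; profitable direction is AUD → CAD → INR → JPY → AUD.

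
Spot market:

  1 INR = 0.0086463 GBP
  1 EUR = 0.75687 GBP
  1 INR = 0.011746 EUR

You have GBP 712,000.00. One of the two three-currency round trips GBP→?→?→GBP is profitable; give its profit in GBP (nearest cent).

Profitable loop is GBP → INR → EUR → GBP:
GBP 712,000.00 ÷ 0.0086463 = INR 82,347,362.46
INR 82,347,362.46 × 0.011746 = EUR 967,252.12
EUR 967,252.12 × 0.75687 = GBP 732,084.11
Profit = GBP 732,084.11 − GBP 712,000.00

Profit: GBP 20,084.11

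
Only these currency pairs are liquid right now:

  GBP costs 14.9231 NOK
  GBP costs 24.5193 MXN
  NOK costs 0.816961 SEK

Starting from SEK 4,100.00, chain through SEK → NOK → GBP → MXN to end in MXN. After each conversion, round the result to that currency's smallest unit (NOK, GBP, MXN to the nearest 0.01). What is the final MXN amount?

SEK 4,100.00 ÷ 0.816961 = NOK 5,018.60
NOK 5,018.60 ÷ 14.9231 = GBP 336.30
GBP 336.30 × 24.5193 = MXN 8,245.84

MXN 8,245.84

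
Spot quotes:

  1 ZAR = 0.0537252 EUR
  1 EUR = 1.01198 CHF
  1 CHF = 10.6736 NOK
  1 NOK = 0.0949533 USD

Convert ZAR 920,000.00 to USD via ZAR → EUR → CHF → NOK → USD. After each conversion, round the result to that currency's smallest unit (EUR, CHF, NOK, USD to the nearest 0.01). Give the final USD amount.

USD 50,694.26

ZAR 920,000.00 × 0.0537252 = EUR 49,427.18
EUR 49,427.18 × 1.01198 = CHF 50,019.32
CHF 50,019.32 × 10.6736 = NOK 533,886.21
NOK 533,886.21 × 0.0949533 = USD 50,694.26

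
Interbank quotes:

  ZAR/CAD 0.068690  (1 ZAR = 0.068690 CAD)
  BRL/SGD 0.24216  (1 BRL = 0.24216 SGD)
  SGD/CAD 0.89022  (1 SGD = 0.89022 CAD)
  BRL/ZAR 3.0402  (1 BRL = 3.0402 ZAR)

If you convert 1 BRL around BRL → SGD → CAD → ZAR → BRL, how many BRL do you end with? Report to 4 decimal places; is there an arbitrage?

1.0323 (arbitrage exists)

Around BRL → SGD → CAD → ZAR → BRL: 1 × 0.24216 × 0.89022 ÷ 0.068690 ÷ 3.0402 = 1.032296
Product > 1; profitable direction is BRL → SGD → CAD → ZAR → BRL.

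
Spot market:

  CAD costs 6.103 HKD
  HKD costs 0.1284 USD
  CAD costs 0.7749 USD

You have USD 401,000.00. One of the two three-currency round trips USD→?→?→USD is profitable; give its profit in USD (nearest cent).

Profitable loop is USD → CAD → HKD → USD:
USD 401,000.00 ÷ 0.7749 = CAD 517,486.13
CAD 517,486.13 × 6.103 = HKD 3,158,217.83
HKD 3,158,217.83 × 0.1284 = USD 405,515.17
Profit = USD 405,515.17 − USD 401,000.00

Profit: USD 4,515.17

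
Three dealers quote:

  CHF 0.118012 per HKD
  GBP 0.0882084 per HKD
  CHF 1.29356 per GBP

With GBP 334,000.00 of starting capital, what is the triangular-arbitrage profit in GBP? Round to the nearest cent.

Profit: GBP 11,442.78

Profitable loop is GBP → HKD → CHF → GBP:
GBP 334,000.00 ÷ 0.0882084 = HKD 3,786,487.45
HKD 3,786,487.45 × 0.118012 = CHF 446,850.96
CHF 446,850.96 ÷ 1.29356 = GBP 345,442.78
Profit = GBP 345,442.78 − GBP 334,000.00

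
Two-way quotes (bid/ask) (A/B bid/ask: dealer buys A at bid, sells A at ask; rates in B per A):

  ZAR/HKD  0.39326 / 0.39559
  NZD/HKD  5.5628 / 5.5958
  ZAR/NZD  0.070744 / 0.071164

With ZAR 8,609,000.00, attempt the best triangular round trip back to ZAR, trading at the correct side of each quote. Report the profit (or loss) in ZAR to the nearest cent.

Best loop ZAR → NZD → HKD → ZAR:
ZAR 8,609,000.00 × 0.070744 (sell ZAR at bid) = NZD 609,035.10
NZD 609,035.10 × 5.5628 (sell NZD at bid) = HKD 3,387,940.43
HKD 3,387,940.43 ÷ 0.39559 (buy ZAR at ask) = ZAR 8,564,272.18

Net result: ZAR -44,727.82 (no profitable arbitrage after spreads)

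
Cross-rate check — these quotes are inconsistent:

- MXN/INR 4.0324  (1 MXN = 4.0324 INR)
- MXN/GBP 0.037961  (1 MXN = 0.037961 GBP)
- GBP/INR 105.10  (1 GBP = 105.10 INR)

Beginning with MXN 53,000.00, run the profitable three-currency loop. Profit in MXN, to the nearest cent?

Profitable loop is MXN → INR → GBP → MXN:
MXN 53,000.00 × 4.0324 = INR 213,717.20
INR 213,717.20 ÷ 105.10 = GBP 2,033.47
GBP 2,033.47 ÷ 0.037961 = MXN 53,567.22
Profit = MXN 53,567.22 − MXN 53,000.00

Profit: MXN 567.22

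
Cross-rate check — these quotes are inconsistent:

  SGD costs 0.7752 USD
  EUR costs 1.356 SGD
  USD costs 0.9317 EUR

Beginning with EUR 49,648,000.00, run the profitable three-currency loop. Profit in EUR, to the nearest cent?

Profit: EUR 1,045,492.09

Profitable loop is EUR → USD → SGD → EUR:
EUR 49,648,000.00 ÷ 0.9317 = USD 53,287,538.91
USD 53,287,538.91 ÷ 0.7752 = SGD 68,740,375.27
SGD 68,740,375.27 ÷ 1.356 = EUR 50,693,492.09
Profit = EUR 50,693,492.09 − EUR 49,648,000.00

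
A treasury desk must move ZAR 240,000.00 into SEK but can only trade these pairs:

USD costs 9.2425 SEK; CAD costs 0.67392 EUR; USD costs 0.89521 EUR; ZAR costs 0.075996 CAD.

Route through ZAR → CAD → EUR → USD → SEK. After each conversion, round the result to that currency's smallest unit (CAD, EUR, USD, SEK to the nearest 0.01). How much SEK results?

SEK 126,903.87

ZAR 240,000.00 × 0.075996 = CAD 18,239.04
CAD 18,239.04 × 0.67392 = EUR 12,291.65
EUR 12,291.65 ÷ 0.89521 = USD 13,730.47
USD 13,730.47 × 9.2425 = SEK 126,903.87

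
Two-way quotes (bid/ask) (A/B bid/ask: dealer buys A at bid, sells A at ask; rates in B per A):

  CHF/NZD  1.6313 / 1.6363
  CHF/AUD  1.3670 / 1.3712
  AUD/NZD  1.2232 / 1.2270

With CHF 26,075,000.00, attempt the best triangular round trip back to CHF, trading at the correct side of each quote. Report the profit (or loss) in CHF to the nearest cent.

Best loop CHF → AUD → NZD → CHF:
CHF 26,075,000.00 × 1.3670 (sell CHF at bid) = AUD 35,644,525.00
AUD 35,644,525.00 × 1.2232 (sell AUD at bid) = NZD 43,600,382.98
NZD 43,600,382.98 ÷ 1.6363 (buy CHF at ask) = CHF 26,645,714.71

Net profit: CHF 570,714.71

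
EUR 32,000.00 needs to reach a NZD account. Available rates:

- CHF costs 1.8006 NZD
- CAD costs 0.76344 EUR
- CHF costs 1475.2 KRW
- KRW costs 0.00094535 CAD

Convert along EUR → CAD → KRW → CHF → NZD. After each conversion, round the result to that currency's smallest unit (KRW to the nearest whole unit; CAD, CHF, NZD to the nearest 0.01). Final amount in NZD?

EUR 32,000.00 ÷ 0.76344 = CAD 41,915.54
CAD 41,915.54 ÷ 0.00094535 = KRW 44,338,647
KRW 44,338,647 ÷ 1475.2 = CHF 30,056.02
CHF 30,056.02 × 1.8006 = NZD 54,118.87

NZD 54,118.87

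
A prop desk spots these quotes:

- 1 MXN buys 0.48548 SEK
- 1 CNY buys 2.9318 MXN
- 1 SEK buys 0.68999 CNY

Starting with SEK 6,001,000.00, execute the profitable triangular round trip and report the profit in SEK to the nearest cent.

Profit: SEK 109,477.46

Profitable loop is SEK → MXN → CNY → SEK:
SEK 6,001,000.00 ÷ 0.48548 = MXN 12,360,962.35
MXN 12,360,962.35 ÷ 2.9318 = CNY 4,216,168.34
CNY 4,216,168.34 ÷ 0.68999 = SEK 6,110,477.46
Profit = SEK 6,110,477.46 − SEK 6,001,000.00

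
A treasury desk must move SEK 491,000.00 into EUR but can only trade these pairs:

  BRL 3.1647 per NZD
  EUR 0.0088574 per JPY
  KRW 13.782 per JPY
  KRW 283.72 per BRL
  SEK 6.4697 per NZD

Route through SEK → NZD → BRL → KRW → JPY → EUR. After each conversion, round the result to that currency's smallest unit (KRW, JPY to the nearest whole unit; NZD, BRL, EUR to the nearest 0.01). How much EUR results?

SEK 491,000.00 ÷ 6.4697 = NZD 75,892.24
NZD 75,892.24 × 3.1647 = BRL 240,176.17
BRL 240,176.17 × 283.72 = KRW 68,142,783
KRW 68,142,783 ÷ 13.782 = JPY 4,944,332
JPY 4,944,332 × 0.0088574 = EUR 43,793.93

EUR 43,793.93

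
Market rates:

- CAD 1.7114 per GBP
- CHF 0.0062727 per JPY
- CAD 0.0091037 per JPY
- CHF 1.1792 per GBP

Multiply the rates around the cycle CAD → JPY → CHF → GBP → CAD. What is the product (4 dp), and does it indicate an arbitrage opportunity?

Around CAD → JPY → CHF → GBP → CAD: 1 ÷ 0.0091037 × 0.0062727 ÷ 1.1792 × 1.7114 = 1.000001
Product ≈ 1 (deviation 0.000%, within rounding noise).

1.0000 (no arbitrage)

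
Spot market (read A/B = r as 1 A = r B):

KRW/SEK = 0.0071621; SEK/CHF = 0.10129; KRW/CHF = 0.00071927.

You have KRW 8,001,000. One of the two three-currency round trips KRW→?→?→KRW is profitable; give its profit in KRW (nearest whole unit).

Profit: KRW 68,735

Profitable loop is KRW → SEK → CHF → KRW:
KRW 8,001,000 × 0.0071621 = SEK 57,303.96
SEK 57,303.96 × 0.10129 = CHF 5,804.32
CHF 5,804.32 ÷ 0.00071927 = KRW 8,069,735
Profit = KRW 8,069,735 − KRW 8,001,000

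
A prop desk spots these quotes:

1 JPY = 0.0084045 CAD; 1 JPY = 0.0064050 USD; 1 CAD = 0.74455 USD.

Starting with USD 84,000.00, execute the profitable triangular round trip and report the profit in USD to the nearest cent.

Profitable loop is USD → CAD → JPY → USD:
USD 84,000.00 ÷ 0.74455 = CAD 112,819.82
CAD 112,819.82 ÷ 0.0084045 = JPY 13,423,740
JPY 13,423,740 × 0.0064050 = USD 85,979.06
Profit = USD 85,979.06 − USD 84,000.00

Profit: USD 1,979.06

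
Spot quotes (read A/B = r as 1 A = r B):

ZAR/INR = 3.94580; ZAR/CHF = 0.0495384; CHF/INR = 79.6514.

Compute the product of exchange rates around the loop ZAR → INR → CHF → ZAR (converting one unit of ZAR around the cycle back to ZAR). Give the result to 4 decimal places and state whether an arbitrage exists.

1.0000 (no arbitrage)

Around ZAR → INR → CHF → ZAR: 1 × 3.94580 ÷ 79.6514 ÷ 0.0495384 = 0.999999
Product ≈ 1 (deviation 0.000%, within rounding noise).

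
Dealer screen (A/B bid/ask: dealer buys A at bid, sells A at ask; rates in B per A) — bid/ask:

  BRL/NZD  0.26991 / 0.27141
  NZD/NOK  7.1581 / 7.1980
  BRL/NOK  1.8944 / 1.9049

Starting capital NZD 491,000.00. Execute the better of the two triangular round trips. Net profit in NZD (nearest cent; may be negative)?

Best loop NZD → NOK → BRL → NZD:
NZD 491,000.00 × 7.1581 (sell NZD at bid) = NOK 3,514,627.10
NOK 3,514,627.10 ÷ 1.9049 (buy BRL at ask) = BRL 1,845,045.46
BRL 1,845,045.46 × 0.26991 (sell BRL at bid) = NZD 497,996.22

Net profit: NZD 6,996.22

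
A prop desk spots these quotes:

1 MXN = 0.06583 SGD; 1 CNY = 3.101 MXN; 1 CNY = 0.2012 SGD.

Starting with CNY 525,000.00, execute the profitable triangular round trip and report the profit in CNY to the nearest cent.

Profit: CNY 7,668.42

Profitable loop is CNY → MXN → SGD → CNY:
CNY 525,000.00 × 3.101 = MXN 1,628,025.00
MXN 1,628,025.00 × 0.06583 = SGD 107,172.89
SGD 107,172.89 ÷ 0.2012 = CNY 532,668.42
Profit = CNY 532,668.42 − CNY 525,000.00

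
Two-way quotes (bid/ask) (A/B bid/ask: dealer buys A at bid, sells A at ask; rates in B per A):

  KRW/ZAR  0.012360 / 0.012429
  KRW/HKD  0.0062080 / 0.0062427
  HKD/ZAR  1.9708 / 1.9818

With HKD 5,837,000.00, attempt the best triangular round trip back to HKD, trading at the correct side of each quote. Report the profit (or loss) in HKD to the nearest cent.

Best loop HKD → KRW → ZAR → HKD:
HKD 5,837,000.00 ÷ 0.0062427 (buy KRW at ask) = KRW 935,012,094
KRW 935,012,094 × 0.012360 (sell KRW at bid) = ZAR 11,556,749.48
ZAR 11,556,749.48 ÷ 1.9818 (buy HKD at ask) = HKD 5,831,440.85

Net result: HKD -5,559.15 (no profitable arbitrage after spreads)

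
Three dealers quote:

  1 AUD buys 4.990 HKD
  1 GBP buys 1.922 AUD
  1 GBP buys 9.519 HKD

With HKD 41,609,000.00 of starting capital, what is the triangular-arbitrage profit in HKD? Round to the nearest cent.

Profitable loop is HKD → GBP → AUD → HKD:
HKD 41,609,000.00 ÷ 9.519 = GBP 4,371,152.43
GBP 4,371,152.43 × 1.922 = AUD 8,401,354.97
AUD 8,401,354.97 × 4.990 = HKD 41,922,761.32
Profit = HKD 41,922,761.32 − HKD 41,609,000.00

Profit: HKD 313,761.32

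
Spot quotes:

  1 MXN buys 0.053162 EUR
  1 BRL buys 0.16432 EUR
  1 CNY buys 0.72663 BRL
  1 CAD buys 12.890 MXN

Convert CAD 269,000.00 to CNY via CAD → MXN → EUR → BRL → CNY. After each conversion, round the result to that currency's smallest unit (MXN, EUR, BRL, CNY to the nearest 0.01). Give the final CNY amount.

CAD 269,000.00 × 12.890 = MXN 3,467,410.00
MXN 3,467,410.00 × 0.053162 = EUR 184,334.45
EUR 184,334.45 ÷ 0.16432 = BRL 1,121,801.67
BRL 1,121,801.67 ÷ 0.72663 = CNY 1,543,841.67

CNY 1,543,841.67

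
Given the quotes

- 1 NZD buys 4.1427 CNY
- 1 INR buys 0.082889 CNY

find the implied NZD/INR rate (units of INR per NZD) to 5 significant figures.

1 NZD × 4.1427 = 4.1427 CNY
4.1427 CNY ÷ 0.082889 = 49.9789 INR

NZD/INR = 49.979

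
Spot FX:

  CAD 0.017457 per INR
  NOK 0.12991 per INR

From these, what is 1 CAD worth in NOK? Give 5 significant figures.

CAD/NOK = 7.4417

1 CAD ÷ 0.017457 = 57.2836 INR
57.2836 INR × 0.12991 = 7.44171 NOK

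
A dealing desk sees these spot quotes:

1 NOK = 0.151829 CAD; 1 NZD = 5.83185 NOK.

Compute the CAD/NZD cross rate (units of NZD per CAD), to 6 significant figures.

CAD/NZD = 1.12938

1 CAD ÷ 0.151829 = 6.58636 NOK
6.58636 NOK ÷ 5.83185 = 1.12938 NZD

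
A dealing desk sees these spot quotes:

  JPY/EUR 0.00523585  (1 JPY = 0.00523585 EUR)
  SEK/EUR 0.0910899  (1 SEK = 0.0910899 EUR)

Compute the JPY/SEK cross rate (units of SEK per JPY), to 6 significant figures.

1 JPY × 0.00523585 = 0.00523585 EUR
0.00523585 EUR ÷ 0.0910899 = 0.05748 SEK

JPY/SEK = 0.0574800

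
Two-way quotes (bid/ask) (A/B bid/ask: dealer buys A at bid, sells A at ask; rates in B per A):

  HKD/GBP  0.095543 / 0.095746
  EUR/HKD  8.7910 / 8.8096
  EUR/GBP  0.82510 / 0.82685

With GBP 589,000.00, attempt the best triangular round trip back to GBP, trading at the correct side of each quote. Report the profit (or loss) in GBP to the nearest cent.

Best loop GBP → EUR → HKD → GBP:
GBP 589,000.00 ÷ 0.82685 (buy EUR at ask) = EUR 712,342.02
EUR 712,342.02 × 8.7910 (sell EUR at bid) = HKD 6,262,198.71
HKD 6,262,198.71 × 0.095543 (sell HKD at bid) = GBP 598,309.25

Net profit: GBP 9,309.25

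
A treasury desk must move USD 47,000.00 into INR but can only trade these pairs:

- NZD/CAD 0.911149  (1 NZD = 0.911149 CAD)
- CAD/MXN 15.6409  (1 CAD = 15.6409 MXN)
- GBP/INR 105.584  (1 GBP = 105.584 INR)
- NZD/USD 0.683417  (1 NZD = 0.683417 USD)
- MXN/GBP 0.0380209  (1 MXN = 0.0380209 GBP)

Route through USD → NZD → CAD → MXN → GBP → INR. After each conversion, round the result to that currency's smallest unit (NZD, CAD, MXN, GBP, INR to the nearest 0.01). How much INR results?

INR 3,934,447.33

USD 47,000.00 ÷ 0.683417 = NZD 68,772.07
NZD 68,772.07 × 0.911149 = CAD 62,661.60
CAD 62,661.60 × 15.6409 = MXN 980,083.82
MXN 980,083.82 × 0.0380209 = GBP 37,263.67
GBP 37,263.67 × 105.584 = INR 3,934,447.33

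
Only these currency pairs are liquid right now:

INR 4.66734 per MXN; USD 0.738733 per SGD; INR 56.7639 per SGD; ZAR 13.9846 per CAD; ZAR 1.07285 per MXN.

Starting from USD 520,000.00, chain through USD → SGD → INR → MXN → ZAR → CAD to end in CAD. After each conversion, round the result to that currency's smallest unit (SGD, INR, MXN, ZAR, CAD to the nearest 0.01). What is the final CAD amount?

USD 520,000.00 ÷ 0.738733 = SGD 703,907.91
SGD 703,907.91 × 56.7639 = INR 39,956,558.21
INR 39,956,558.21 ÷ 4.66734 = MXN 8,560,884.40
MXN 8,560,884.40 × 1.07285 = ZAR 9,184,544.83
ZAR 9,184,544.83 ÷ 13.9846 = CAD 656,761.35

CAD 656,761.35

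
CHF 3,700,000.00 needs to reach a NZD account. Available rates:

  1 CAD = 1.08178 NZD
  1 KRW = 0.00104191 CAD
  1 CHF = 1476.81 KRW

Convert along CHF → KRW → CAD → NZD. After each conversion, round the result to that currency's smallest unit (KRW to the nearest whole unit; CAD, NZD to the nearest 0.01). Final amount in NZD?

NZD 6,158,791.52

CHF 3,700,000.00 × 1476.81 = KRW 5,464,197,000
KRW 5,464,197,000 × 0.00104191 = CAD 5,693,201.50
CAD 5,693,201.50 × 1.08178 = NZD 6,158,791.52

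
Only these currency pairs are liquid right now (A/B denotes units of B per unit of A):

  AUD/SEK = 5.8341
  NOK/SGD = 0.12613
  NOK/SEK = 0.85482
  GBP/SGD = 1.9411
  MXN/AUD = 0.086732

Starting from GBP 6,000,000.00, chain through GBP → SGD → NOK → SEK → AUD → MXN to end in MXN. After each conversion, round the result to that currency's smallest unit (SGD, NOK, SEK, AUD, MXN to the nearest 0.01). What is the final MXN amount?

MXN 155,991,957.87

GBP 6,000,000.00 × 1.9411 = SGD 11,646,600.00
SGD 11,646,600.00 ÷ 0.12613 = NOK 92,338,063.90
NOK 92,338,063.90 × 0.85482 = SEK 78,932,423.78
SEK 78,932,423.78 ÷ 5.8341 = AUD 13,529,494.49
AUD 13,529,494.49 ÷ 0.086732 = MXN 155,991,957.87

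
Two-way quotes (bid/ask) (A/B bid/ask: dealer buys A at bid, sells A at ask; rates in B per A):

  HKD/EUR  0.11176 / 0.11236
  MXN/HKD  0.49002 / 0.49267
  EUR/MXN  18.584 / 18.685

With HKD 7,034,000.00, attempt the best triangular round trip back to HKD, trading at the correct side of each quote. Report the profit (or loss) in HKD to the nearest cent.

Net profit: HKD 124,825.23

Best loop HKD → EUR → MXN → HKD:
HKD 7,034,000.00 × 0.11176 (sell HKD at bid) = EUR 786,119.84
EUR 786,119.84 × 18.584 (sell EUR at bid) = MXN 14,609,251.11
MXN 14,609,251.11 × 0.49002 (sell MXN at bid) = HKD 7,158,825.23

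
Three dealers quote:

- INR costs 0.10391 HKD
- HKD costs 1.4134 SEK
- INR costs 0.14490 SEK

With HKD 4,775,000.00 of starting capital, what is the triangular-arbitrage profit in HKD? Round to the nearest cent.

Profit: HKD 64,800.08

Profitable loop is HKD → SEK → INR → HKD:
HKD 4,775,000.00 × 1.4134 = SEK 6,748,985.00
SEK 6,748,985.00 ÷ 0.14490 = INR 46,576,846.10
INR 46,576,846.10 × 0.10391 = HKD 4,839,800.08
Profit = HKD 4,839,800.08 − HKD 4,775,000.00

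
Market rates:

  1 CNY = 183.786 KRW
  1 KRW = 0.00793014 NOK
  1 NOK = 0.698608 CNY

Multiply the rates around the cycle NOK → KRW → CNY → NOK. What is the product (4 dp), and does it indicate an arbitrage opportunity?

Around NOK → KRW → CNY → NOK: 1 ÷ 0.00793014 ÷ 183.786 ÷ 0.698608 = 0.982139
Product < 1; profitable direction is NOK → CNY → KRW → NOK.

0.9821 (arbitrage exists)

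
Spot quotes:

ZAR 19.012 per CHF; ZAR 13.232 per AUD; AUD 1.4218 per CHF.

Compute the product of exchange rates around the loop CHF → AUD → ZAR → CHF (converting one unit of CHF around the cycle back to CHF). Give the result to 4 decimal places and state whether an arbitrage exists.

Around CHF → AUD → ZAR → CHF: 1 × 1.4218 × 13.232 ÷ 19.012 = 0.989546
Product < 1; profitable direction is CHF → ZAR → AUD → CHF.

0.9895 (arbitrage exists)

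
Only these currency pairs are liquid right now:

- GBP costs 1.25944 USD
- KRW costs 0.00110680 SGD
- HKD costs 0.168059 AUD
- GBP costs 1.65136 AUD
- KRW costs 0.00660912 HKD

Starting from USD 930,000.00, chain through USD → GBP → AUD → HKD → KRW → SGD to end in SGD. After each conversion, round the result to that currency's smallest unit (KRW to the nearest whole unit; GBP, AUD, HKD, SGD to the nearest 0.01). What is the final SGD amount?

USD 930,000.00 ÷ 1.25944 = GBP 738,423.43
GBP 738,423.43 × 1.65136 = AUD 1,219,402.92
AUD 1,219,402.92 ÷ 0.168059 = HKD 7,255,802.55
HKD 7,255,802.55 ÷ 0.00660912 = KRW 1,097,846,998
KRW 1,097,846,998 × 0.00110680 = SGD 1,215,097.06

SGD 1,215,097.06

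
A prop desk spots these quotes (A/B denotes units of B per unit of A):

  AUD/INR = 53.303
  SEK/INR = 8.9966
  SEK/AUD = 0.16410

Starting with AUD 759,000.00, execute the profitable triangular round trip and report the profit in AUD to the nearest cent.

Profit: AUD 21,656.45

Profitable loop is AUD → SEK → INR → AUD:
AUD 759,000.00 ÷ 0.16410 = SEK 4,625,228.52
SEK 4,625,228.52 × 8.9966 = INR 41,611,330.90
INR 41,611,330.90 ÷ 53.303 = AUD 780,656.45
Profit = AUD 780,656.45 − AUD 759,000.00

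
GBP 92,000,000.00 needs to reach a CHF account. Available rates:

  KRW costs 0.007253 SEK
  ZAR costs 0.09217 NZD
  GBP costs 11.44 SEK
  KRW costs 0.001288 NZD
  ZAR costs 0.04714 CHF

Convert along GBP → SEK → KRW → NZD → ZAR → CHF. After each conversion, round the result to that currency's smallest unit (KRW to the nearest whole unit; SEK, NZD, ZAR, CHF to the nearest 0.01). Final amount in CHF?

GBP 92,000,000.00 × 11.44 = SEK 1,052,480,000.00
SEK 1,052,480,000.00 ÷ 0.007253 = KRW 145,109,609,817
KRW 145,109,609,817 × 0.001288 = NZD 186,901,177.44
NZD 186,901,177.44 ÷ 0.09217 = ZAR 2,027,787,538.68
ZAR 2,027,787,538.68 × 0.04714 = CHF 95,589,904.57

CHF 95,589,904.57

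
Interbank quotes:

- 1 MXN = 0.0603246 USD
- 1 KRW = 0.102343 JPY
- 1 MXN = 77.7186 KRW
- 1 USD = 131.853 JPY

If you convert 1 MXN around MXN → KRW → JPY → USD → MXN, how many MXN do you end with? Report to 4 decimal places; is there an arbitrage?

Around MXN → KRW → JPY → USD → MXN: 1 × 77.7186 × 0.102343 ÷ 131.853 ÷ 0.0603246 = 0.999997
Product ≈ 1 (deviation 0.000%, within rounding noise).

1.0000 (no arbitrage)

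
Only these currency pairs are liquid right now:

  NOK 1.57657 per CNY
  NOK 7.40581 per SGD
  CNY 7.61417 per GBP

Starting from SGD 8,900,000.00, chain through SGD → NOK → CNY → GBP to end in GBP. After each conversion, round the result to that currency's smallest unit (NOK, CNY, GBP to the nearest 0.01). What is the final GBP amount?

GBP 5,490,687.73

SGD 8,900,000.00 × 7.40581 = NOK 65,911,709.00
NOK 65,911,709.00 ÷ 1.57657 = CNY 41,807,029.82
CNY 41,807,029.82 ÷ 7.61417 = GBP 5,490,687.73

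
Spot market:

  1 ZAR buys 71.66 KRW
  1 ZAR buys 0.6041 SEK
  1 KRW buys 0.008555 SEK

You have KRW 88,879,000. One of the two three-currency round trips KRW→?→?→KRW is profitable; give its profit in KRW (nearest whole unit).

Profitable loop is KRW → SEK → ZAR → KRW:
KRW 88,879,000 × 0.008555 = SEK 760,359.84
SEK 760,359.84 ÷ 0.6041 = ZAR 1,258,665.53
ZAR 1,258,665.53 × 71.66 = KRW 90,195,972
Profit = KRW 90,195,972 − KRW 88,879,000

Profit: KRW 1,316,972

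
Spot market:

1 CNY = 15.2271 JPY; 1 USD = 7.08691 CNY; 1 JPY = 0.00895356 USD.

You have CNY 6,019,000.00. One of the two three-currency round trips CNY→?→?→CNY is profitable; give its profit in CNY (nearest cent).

Profit: CNY 210,518.47

Profitable loop is CNY → USD → JPY → CNY:
CNY 6,019,000.00 ÷ 7.08691 = USD 849,312.32
USD 849,312.32 ÷ 0.00895356 = JPY 94,857,501
JPY 94,857,501 ÷ 15.2271 = CNY 6,229,518.47
Profit = CNY 6,229,518.47 − CNY 6,019,000.00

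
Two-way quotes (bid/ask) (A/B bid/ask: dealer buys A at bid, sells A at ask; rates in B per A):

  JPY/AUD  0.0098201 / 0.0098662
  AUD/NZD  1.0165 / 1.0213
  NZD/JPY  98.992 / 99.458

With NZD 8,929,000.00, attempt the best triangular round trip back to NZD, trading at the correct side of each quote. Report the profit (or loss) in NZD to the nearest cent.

Net result: NZD -19,366.20 (no profitable arbitrage after spreads)

Best loop NZD → AUD → JPY → NZD:
NZD 8,929,000.00 ÷ 1.0213 (buy AUD at ask) = AUD 8,742,778.81
AUD 8,742,778.81 ÷ 0.0098662 (buy JPY at ask) = JPY 886,134,359
JPY 886,134,359 ÷ 99.458 (buy NZD at ask) = NZD 8,909,633.80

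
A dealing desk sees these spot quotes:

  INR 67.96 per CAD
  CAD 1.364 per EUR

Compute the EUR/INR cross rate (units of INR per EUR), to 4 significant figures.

1 EUR × 1.364 = 1.364 CAD
1.364 CAD × 67.96 = 92.6974 INR

EUR/INR = 92.70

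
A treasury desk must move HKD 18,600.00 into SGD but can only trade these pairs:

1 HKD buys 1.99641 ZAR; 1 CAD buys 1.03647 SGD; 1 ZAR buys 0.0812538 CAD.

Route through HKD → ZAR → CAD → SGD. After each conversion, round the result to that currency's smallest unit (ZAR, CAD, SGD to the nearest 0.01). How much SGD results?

HKD 18,600.00 × 1.99641 = ZAR 37,133.23
ZAR 37,133.23 × 0.0812538 = CAD 3,017.22
CAD 3,017.22 × 1.03647 = SGD 3,127.26

SGD 3,127.26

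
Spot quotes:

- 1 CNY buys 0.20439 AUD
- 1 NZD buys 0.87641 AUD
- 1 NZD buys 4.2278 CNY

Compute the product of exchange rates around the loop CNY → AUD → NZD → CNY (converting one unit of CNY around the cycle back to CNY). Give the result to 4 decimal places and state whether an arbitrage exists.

Around CNY → AUD → NZD → CNY: 1 × 0.20439 ÷ 0.87641 × 4.2278 = 0.985977
Product < 1; profitable direction is CNY → NZD → AUD → CNY.

0.9860 (arbitrage exists)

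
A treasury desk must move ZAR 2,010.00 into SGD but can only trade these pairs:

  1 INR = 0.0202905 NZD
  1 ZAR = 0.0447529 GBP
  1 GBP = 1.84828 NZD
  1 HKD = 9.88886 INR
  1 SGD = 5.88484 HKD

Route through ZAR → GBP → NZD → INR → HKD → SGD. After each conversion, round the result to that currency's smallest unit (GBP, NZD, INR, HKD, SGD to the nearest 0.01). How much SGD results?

ZAR 2,010.00 × 0.0447529 = GBP 89.95
GBP 89.95 × 1.84828 = NZD 166.25
NZD 166.25 ÷ 0.0202905 = INR 8,193.49
INR 8,193.49 ÷ 9.88886 = HKD 828.56
HKD 828.56 ÷ 5.88484 = SGD 140.80

SGD 140.80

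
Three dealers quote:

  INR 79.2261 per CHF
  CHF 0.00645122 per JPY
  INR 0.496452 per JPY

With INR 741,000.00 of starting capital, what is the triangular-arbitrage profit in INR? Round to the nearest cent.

Profit: INR 21,870.94

Profitable loop is INR → JPY → CHF → INR:
INR 741,000.00 ÷ 0.496452 = JPY 1,492,591
JPY 1,492,591 × 0.00645122 = CHF 9,629.04
CHF 9,629.04 × 79.2261 = INR 762,870.94
Profit = INR 762,870.94 − INR 741,000.00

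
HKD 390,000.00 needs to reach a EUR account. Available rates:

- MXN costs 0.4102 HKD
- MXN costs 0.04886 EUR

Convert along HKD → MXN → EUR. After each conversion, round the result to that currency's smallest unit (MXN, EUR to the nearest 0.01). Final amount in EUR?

EUR 46,453.92

HKD 390,000.00 ÷ 0.4102 = MXN 950,755.73
MXN 950,755.73 × 0.04886 = EUR 46,453.92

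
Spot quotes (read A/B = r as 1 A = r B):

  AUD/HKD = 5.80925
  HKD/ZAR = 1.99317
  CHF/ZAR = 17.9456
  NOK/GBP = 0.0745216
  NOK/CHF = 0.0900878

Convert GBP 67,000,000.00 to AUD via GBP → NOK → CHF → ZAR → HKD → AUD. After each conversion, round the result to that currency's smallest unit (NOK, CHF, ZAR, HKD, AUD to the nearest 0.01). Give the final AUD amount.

GBP 67,000,000.00 ÷ 0.0745216 = NOK 899,068,189.63
NOK 899,068,189.63 × 0.0900878 = CHF 80,995,075.25
CHF 80,995,075.25 × 17.9456 = ZAR 1,453,505,222.41
ZAR 1,453,505,222.41 ÷ 1.99317 = HKD 729,242,975.97
HKD 729,242,975.97 ÷ 5.80925 = AUD 125,531,346.73

AUD 125,531,346.73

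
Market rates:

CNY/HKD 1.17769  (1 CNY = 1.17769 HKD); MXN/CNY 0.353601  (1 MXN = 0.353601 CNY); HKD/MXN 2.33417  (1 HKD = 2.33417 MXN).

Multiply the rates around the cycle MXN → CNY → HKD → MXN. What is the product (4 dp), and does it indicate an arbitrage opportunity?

0.9720 (arbitrage exists)

Around MXN → CNY → HKD → MXN: 1 × 0.353601 × 1.17769 × 2.33417 = 0.972024
Product < 1; profitable direction is MXN → HKD → CNY → MXN.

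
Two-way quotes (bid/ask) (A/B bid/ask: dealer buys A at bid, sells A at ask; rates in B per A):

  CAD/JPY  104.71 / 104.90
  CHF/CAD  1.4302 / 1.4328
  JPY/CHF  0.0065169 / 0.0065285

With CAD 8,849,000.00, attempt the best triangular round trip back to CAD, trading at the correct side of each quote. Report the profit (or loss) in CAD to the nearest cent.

Net profit: CAD 169,197.16

Best loop CAD → CHF → JPY → CAD:
CAD 8,849,000.00 ÷ 1.4328 (buy CHF at ask) = CHF 6,176,018.98
CHF 6,176,018.98 ÷ 0.0065285 (buy JPY at ask) = JPY 946,008,882
JPY 946,008,882 ÷ 104.90 (buy CAD at ask) = CAD 9,018,197.16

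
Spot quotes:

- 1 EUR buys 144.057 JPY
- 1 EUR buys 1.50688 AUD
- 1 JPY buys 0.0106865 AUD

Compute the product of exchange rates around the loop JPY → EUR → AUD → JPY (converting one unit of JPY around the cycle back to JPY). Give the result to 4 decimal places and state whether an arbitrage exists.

Around JPY → EUR → AUD → JPY: 1 ÷ 144.057 × 1.50688 ÷ 0.0106865 = 0.978833
Product < 1; profitable direction is JPY → AUD → EUR → JPY.

0.9788 (arbitrage exists)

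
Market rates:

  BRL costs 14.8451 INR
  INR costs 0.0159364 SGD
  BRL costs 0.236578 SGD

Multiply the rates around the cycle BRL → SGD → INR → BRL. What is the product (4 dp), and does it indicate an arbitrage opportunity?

Around BRL → SGD → INR → BRL: 1 × 0.236578 ÷ 0.0159364 ÷ 14.8451 = 1.000002
Product ≈ 1 (deviation 0.000%, within rounding noise).

1.0000 (no arbitrage)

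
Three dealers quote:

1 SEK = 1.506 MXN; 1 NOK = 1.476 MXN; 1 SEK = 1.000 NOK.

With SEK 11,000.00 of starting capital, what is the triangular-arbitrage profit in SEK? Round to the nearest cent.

Profitable loop is SEK → MXN → NOK → SEK:
SEK 11,000.00 × 1.506 = MXN 16,566.00
MXN 16,566.00 ÷ 1.476 = NOK 11,223.58
NOK 11,223.58 ÷ 1.000 = SEK 11,223.58
Profit = SEK 11,223.58 − SEK 11,000.00

Profit: SEK 223.58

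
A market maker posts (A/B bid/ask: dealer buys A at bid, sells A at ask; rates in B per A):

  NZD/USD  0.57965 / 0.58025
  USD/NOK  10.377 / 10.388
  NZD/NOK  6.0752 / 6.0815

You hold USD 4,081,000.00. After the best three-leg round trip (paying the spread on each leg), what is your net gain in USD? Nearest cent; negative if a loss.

Net profit: USD 32,202.44

Best loop USD → NZD → NOK → USD:
USD 4,081,000.00 ÷ 0.58025 (buy NZD at ask) = NZD 7,033,175.36
NZD 7,033,175.36 × 6.0752 (sell NZD at bid) = NOK 42,727,946.92
NOK 42,727,946.92 ÷ 10.388 (buy USD at ask) = USD 4,113,202.44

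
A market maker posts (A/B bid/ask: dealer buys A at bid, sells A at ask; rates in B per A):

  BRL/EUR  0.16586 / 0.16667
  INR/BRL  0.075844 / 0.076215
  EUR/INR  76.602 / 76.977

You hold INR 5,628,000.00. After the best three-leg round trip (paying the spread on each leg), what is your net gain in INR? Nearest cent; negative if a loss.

Net profit: INR 127,661.15

Best loop INR → EUR → BRL → INR:
INR 5,628,000.00 ÷ 76.977 (buy EUR at ask) = EUR 73,112.75
EUR 73,112.75 ÷ 0.16667 (buy BRL at ask) = BRL 438,667.71
BRL 438,667.71 ÷ 0.076215 (buy INR at ask) = INR 5,755,661.15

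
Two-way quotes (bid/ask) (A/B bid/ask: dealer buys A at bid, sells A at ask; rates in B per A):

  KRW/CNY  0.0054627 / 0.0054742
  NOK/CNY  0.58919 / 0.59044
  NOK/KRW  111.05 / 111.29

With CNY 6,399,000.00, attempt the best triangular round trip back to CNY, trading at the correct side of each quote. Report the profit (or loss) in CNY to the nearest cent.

Best loop CNY → NOK → KRW → CNY:
CNY 6,399,000.00 ÷ 0.59044 (buy NOK at ask) = NOK 10,837,680.37
NOK 10,837,680.37 × 111.05 (sell NOK at bid) = KRW 1,203,524,406
KRW 1,203,524,406 × 0.0054627 (sell KRW at bid) = CNY 6,574,492.77

Net profit: CNY 175,492.77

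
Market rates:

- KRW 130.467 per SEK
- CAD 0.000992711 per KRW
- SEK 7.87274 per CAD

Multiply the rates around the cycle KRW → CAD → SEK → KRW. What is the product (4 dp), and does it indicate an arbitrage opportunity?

Around KRW → CAD → SEK → KRW: 1 × 0.000992711 × 7.87274 × 130.467 = 1.019646
Product > 1; profitable direction is KRW → CAD → SEK → KRW.

1.0196 (arbitrage exists)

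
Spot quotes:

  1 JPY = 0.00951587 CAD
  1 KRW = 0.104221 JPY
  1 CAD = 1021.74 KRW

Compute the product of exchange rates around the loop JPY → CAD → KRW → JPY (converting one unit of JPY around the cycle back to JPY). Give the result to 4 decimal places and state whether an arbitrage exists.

Around JPY → CAD → KRW → JPY: 1 × 0.00951587 × 1021.74 × 0.104221 = 1.013314
Product > 1; profitable direction is JPY → CAD → KRW → JPY.

1.0133 (arbitrage exists)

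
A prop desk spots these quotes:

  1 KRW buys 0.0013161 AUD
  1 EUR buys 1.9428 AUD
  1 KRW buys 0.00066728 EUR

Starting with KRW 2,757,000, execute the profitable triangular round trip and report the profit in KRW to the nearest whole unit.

Profit: KRW 41,913

Profitable loop is KRW → AUD → EUR → KRW:
KRW 2,757,000 × 0.0013161 = AUD 3,628.49
AUD 3,628.49 ÷ 1.9428 = EUR 1,867.66
EUR 1,867.66 ÷ 0.00066728 = KRW 2,798,913
Profit = KRW 2,798,913 − KRW 2,757,000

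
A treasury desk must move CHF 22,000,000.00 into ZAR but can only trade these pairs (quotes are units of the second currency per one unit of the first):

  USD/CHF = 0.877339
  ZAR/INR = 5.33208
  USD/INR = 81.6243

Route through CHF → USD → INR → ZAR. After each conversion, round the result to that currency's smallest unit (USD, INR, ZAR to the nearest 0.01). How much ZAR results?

ZAR 383,864,595.88

CHF 22,000,000.00 ÷ 0.877339 = USD 25,075,825.88
USD 25,075,825.88 × 81.6243 = INR 2,046,796,734.38
INR 2,046,796,734.38 ÷ 5.33208 = ZAR 383,864,595.88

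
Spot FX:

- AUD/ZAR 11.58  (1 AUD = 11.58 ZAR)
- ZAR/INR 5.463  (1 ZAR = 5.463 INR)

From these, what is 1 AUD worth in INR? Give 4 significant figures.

AUD/INR = 63.26

1 AUD × 11.58 = 11.58 ZAR
11.58 ZAR × 5.463 = 63.2615 INR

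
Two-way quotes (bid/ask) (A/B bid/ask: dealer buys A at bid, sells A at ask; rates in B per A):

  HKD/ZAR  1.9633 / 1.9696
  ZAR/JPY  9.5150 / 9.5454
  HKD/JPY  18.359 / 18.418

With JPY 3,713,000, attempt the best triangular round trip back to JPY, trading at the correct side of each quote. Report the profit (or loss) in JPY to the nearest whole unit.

Best loop JPY → HKD → ZAR → JPY:
JPY 3,713,000 ÷ 18.418 (buy HKD at ask) = HKD 201,596.26
HKD 201,596.26 × 1.9633 (sell HKD at bid) = ZAR 395,793.95
ZAR 395,793.95 × 9.5150 (sell ZAR at bid) = JPY 3,765,979

Net profit: JPY 52,979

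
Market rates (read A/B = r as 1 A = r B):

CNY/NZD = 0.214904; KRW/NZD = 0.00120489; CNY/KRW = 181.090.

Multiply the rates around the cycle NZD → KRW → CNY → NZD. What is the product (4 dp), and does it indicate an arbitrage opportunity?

Around NZD → KRW → CNY → NZD: 1 ÷ 0.00120489 ÷ 181.090 × 0.214904 = 0.984924
Product < 1; profitable direction is NZD → CNY → KRW → NZD.

0.9849 (arbitrage exists)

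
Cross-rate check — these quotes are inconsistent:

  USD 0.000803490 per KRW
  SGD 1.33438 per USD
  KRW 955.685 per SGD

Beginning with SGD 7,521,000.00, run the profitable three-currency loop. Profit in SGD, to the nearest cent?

Profit: SGD 185,378.90

Profitable loop is SGD → KRW → USD → SGD:
SGD 7,521,000.00 × 955.685 = KRW 7,187,706,885
KRW 7,187,706,885 × 0.000803490 = USD 5,775,250.61
USD 5,775,250.61 × 1.33438 = SGD 7,706,378.90
Profit = SGD 7,706,378.90 − SGD 7,521,000.00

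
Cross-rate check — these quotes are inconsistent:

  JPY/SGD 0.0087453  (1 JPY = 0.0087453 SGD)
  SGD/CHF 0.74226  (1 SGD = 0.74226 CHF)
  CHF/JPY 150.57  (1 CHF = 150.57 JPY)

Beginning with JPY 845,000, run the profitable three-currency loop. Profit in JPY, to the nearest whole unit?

Profit: JPY 19,545

Profitable loop is JPY → CHF → SGD → JPY:
JPY 845,000 ÷ 150.57 = CHF 5,612.01
CHF 5,612.01 ÷ 0.74226 = SGD 7,560.70
SGD 7,560.70 ÷ 0.0087453 = JPY 864,545
Profit = JPY 864,545 − JPY 845,000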